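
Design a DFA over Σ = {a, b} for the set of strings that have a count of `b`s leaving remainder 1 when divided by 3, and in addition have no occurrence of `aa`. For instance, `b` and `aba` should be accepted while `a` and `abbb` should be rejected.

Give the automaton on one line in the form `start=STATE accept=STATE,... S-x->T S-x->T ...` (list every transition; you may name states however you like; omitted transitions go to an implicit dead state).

Build one automaton per condition and run them in lockstep. One (3 states) tracks the count of `b`s modulo 3; the other (3 states) tracks partial matches of the forbidden pattern `aa`. Each combined state is a pair, one component from each; accept when both components accept. Equivalent product states are then merged.
With 7 states:
        a   b  
>  S0   S1  S2 
   S1   S3  S2 
 * S2   S4  S5 
   S3   S3  S3 
 * S4   S3  S5 
   S5   S6  S0 
   S6   S3  S0 
(> = start, * = accepting)

start=S0 accept=S2,S4 S0-a->S1 S0-b->S2 S1-a->S3 S1-b->S2 S2-a->S4 S2-b->S5 S3-a->S3 S3-b->S3 S4-a->S3 S4-b->S5 S5-a->S6 S5-b->S0 S6-a->S3 S6-b->S0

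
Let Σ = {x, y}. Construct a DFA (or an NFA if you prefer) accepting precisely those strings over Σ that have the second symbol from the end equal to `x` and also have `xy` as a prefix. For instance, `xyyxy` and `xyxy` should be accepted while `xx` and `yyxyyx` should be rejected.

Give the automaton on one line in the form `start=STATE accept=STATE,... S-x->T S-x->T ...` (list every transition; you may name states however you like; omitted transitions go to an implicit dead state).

Run two small machines in parallel and take their product. One (7 states) tracks the last 2 symbols read; the other (4 states) tracks whether the input so far still matches the prefix `xy`. Each combined state is a pair, one component from each; accept when both components accept.
An 11-state machine:
          x    y  
>  S0     S1   S2 
   S1     S3   S4 
   S2     S5   S6 
   S3     S3   S7 
 * S4     S8   S9 
   S5     S3   S7 
   S6     S5   S6 
   S7     S5   S6 
   S8    S10   S4 
   S9     S8   S9 
 * S10   S10   S4 
(> = start, * = accepting)

start=S0 accept=S4,S10 S0-x->S1 S0-y->S2 S1-x->S3 S1-y->S4 S2-x->S5 S2-y->S6 S3-x->S3 S3-y->S7 S4-x->S8 S4-y->S9 S5-x->S3 S5-y->S7 S6-x->S5 S6-y->S6 S7-x->S5 S7-y->S6 S8-x->S10 S8-y->S4 S9-x->S8 S9-y->S9 S10-x->S10 S10-y->S4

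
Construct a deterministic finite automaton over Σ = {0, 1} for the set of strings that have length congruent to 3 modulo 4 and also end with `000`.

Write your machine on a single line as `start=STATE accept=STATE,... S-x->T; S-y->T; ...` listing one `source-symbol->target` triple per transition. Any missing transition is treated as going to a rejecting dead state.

Handle the two conditions separately and then intersect. One (4 states) tracks the input length modulo 4; the other (4 states) tracks how much of the suffix `000` has currently been matched. Each combined state is a pair, one component from each; accept when both components accept.
A 16-state machine:
          0    1  
>  s0     s1   s2 
   s1     s3   s4 
   s2     s5   s4 
   s3     s6   s7 
   s4     s8   s7 
   s5     s9   s7 
 * s6    s10   s0 
   s7    s11   s0 
   s8    s12   s0 
   s9    s10   s0 
   s10   s13   s2 
   s11   s14   s2 
   s12   s13   s2 
   s13   s15   s4 
   s14   s15   s4 
   s15    s6   s7 
(> = start, * = accepting)

start=s0; accept=s6; s0-0->s1; s0-1->s2; s1-0->s3; s1-1->s4; s2-0->s5; s2-1->s4; s3-0->s6; s3-1->s7; s4-0->s8; s4-1->s7; s5-0->s9; s5-1->s7; s6-0->s10; s6-1->s0; s7-0->s11; s7-1->s0; s8-0->s12; s8-1->s0; s9-0->s10; s9-1->s0; s10-0->s13; s10-1->s2; s11-0->s14; s11-1->s2; s12-0->s13; s12-1->s2; s13-0->s15; s13-1->s4; s14-0->s15; s14-1->s4; s15-0->s6; s15-1->s7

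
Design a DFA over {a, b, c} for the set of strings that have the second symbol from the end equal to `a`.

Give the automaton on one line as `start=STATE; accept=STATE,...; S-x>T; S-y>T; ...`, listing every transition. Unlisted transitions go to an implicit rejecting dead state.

start=S0; accept=S4,S5,S6; S0-a>S1; S0-b>S2; S0-c>S3; S1-a>S4; S1-b>S5; S1-c>S6; S2-a>S7; S2-b>S8; S2-c>S9; S3-a>S10; S3-b>S11; S3-c>S12; S4-a>S4; S4-b>S5; S4-c>S6; S5-a>S7; S5-b>S8; S5-c>S9; S6-a>S10; S6-b>S11; S6-c>S12; S7-a>S4; S7-b>S5; S7-c>S6; S8-a>S7; S8-b>S8; S8-c>S9; S9-a>S10; S9-b>S11; S9-c>S12; S10-a>S4; S10-b>S5; S10-c>S6; S11-a>S7; S11-b>S8; S11-c>S9; S12-a>S10; S12-b>S11; S12-c>S12

A DFA must remember the last 2 symbols (since which symbol is second-to-last isn't known until the input ends). Use one state per possible window of the last ≤2 symbols; accept from those whose window starts with `a`.
          a    b    c  
>  S0     S1   S2   S3 
   S1     S4   S5   S6 
   S2     S7   S8   S9 
   S3    S10  S11  S12 
 * S4     S4   S5   S6 
 * S5     S7   S8   S9 
 * S6    S10  S11  S12 
   S7     S4   S5   S6 
   S8     S7   S8   S9 
   S9    S10  S11  S12 
   S10    S4   S5   S6 
   S11    S7   S8   S9 
   S12   S10  S11  S12 
(> = start, * = accepting)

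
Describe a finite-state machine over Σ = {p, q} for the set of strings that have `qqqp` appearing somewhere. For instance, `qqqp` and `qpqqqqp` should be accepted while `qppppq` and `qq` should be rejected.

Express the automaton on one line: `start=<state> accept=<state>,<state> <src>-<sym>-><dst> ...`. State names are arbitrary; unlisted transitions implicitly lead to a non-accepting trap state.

Track how much of `qqqp` has been matched so far: state s0 is no progress, s4 is the absorbing accept state reached once `qqqp` has occurred. Intermediate states record partial matches; on a mismatch, fall back to the longest reusable overlap.
With 5 states:
        p   q  
>  s0   s0  s1 
   s1   s0  s2 
   s2   s0  s3 
   s3   s4  s3 
 * s4   s4  s4 
(> = start, * = accepting)

start=s0 accept=s4 s0-p->s0 s0-q->s1 s1-p->s0 s1-q->s2 s2-p->s0 s2-q->s3 s3-p->s4 s3-q->s3 s4-p->s4 s4-q->s4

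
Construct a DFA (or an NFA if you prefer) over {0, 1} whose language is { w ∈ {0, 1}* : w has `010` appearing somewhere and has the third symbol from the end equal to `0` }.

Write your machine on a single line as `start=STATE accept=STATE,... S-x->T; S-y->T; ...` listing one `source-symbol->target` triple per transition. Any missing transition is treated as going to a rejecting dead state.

Build one automaton per condition and run them in lockstep. One (4 states) tracks whether and how much of `010` has been seen; the other (15 states) tracks the last 3 symbols read. Each combined state is a pair, one component from each; accept when both components accept. Equivalent product states are then merged.
11 states suffice.
       0  1 
>  A   B  A 
   B   B  C 
   C   D  A 
 * D   E  F 
   E   G  H 
   F   D  I 
 * G   G  H 
 * H   D  I 
 * I   J  K 
   J   E  F 
   K   J  K 
(> = start, * = accepting)

start=A; accept=D,G,H,I; A-0->B; A-1->A; B-0->B; B-1->C; C-0->D; C-1->A; D-0->E; D-1->F; E-0->G; E-1->H; F-0->D; F-1->I; G-0->G; G-1->H; H-0->D; H-1->I; I-0->J; I-1->K; J-0->E; J-1->F; K-0->J; K-1->K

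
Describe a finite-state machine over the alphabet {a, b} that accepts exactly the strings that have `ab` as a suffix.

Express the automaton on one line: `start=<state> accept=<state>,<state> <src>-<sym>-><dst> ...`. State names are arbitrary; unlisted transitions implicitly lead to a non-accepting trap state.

start=S0 accept=S2 S0-a->S1 S0-b->S0 S1-a->S1 S1-b->S2 S2-a->S1 S2-b->S0

Remember how much of `ab` the current input suffix matches. State S0 means no match yet; S1 means the last symbol is `a`; S2 means the last 2 symbols are `ab`. Only S2 accepts. On a mismatch, fall back to the longest proper suffix that is still a prefix of `ab`.
3 states suffice.
        a   b  
>  S0   S1  S0 
   S1   S1  S2 
 * S2   S1  S0 
(> = start, * = accepting)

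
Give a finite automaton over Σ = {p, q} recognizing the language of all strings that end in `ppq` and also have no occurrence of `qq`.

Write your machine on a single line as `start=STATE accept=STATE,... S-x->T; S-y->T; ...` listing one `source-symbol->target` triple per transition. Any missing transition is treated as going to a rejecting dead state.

Run two small machines in parallel and take their product. One (4 states) tracks how much of the suffix `ppq` has currently been matched; the other (3 states) tracks partial matches of the forbidden pattern `qq`. Each combined state is a pair, one component from each; accept when both components accept.
With 9 states:
        p   q  
>  s0   s1  s2 
   s1   s3  s2 
   s2   s1  s4 
   s3   s3  s5 
   s4   s6  s4 
 * s5   s1  s4 
   s6   s7  s4 
   s7   s7  s8 
   s8   s6  s4 
(> = start, * = accepting)

start=s0; accept=s5; s0-p->s1; s0-q->s2; s1-p->s3; s1-q->s2; s2-p->s1; s2-q->s4; s3-p->s3; s3-q->s5; s4-p->s6; s4-q->s4; s5-p->s1; s5-q->s4; s6-p->s7; s6-q->s4; s7-p->s7; s7-q->s8; s8-p->s6; s8-q->s4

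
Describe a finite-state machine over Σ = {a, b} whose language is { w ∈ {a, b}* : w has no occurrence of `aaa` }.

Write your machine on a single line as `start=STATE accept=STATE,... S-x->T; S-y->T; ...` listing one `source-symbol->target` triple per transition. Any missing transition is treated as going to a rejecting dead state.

start=q0; accept=q0,q1,q2; q0-a->q1; q0-b->q0; q1-a->q2; q1-b->q0; q2-a->q3; q2-b->q0; q3-a->q3; q3-b->q3

This is the complement of 'contains `aaa`'. Use the same substring-matching states — q0 through q3 holding how much of `aaa` has just been matched — but flip the accepting set: everything except the trap q3 accepts.
        a   b  
>* q0   q1  q0 
 * q1   q2  q0 
 * q2   q3  q0 
   q3   q3  q3 
(> = start, * = accepting)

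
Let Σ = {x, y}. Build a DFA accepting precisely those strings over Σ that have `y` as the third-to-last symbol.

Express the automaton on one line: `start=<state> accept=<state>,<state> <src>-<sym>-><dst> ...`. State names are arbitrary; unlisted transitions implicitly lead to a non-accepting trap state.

Because acceptance depends on a position counted from the end, the machine has to buffer the most recent 3 symbols. Make each state the string of the last up-to-3 symbols read; on input `x` shift the window left and append `x`. Accept when the buffered window has length 3 and begins with `y`.
With 15 states:
          x    y  
>  q0     q1   q2 
   q1     q3   q4 
   q2     q5   q6 
   q3     q7   q8 
   q4     q9  q10 
   q5    q11  q12 
   q6    q13  q14 
   q7     q7   q8 
   q8     q9  q10 
   q9    q11  q12 
   q10   q13  q14 
 * q11    q7   q8 
 * q12    q9  q10 
 * q13   q11  q12 
 * q14   q13  q14 
(> = start, * = accepting)

start=q0 accept=q11,q12,q13,q14 q0-x->q1 q0-y->q2 q1-x->q3 q1-y->q4 q2-x->q5 q2-y->q6 q3-x->q7 q3-y->q8 q4-x->q9 q4-y->q10 q5-x->q11 q5-y->q12 q6-x->q13 q6-y->q14 q7-x->q7 q7-y->q8 q8-x->q9 q8-y->q10 q9-x->q11 q9-y->q12 q10-x->q13 q10-y->q14 q11-x->q7 q11-y->q8 q12-x->q9 q12-y->q10 q13-x->q11 q13-y->q12 q14-x->q13 q14-y->q14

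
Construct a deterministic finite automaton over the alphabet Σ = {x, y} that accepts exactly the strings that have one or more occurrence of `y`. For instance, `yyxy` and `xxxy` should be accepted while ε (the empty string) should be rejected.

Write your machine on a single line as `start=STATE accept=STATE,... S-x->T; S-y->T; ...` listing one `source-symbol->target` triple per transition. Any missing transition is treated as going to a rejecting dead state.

Only the number of `y`s matters, and only up to 2. Make a chain A → B → C advanced by each `y` (with C absorbing); every other symbol self-loops. The accepting set is {B, C}.
       x  y 
>  A   A  B 
 * B   B  C 
 * C   C  C 
(> = start, * = accepting)

start=A; accept=B,C; A-x->A; A-y->B; B-x->B; B-y->C; C-x->C; C-y->C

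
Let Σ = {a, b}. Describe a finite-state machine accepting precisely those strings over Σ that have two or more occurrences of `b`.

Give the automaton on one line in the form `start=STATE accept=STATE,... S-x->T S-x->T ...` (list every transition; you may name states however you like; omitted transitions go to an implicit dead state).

Only the number of `b`s matters, and only up to 3. Make a chain s0 → s1 → s2 → s3 advanced by each `b` (with s3 absorbing); every other symbol self-loops. The accepting set is {s2, s3}.
With 4 states:
        a   b  
>  s0   s0  s1 
   s1   s1  s2 
 * s2   s2  s3 
 * s3   s3  s3 
(> = start, * = accepting)

start=s0 accept=s2,s3 s0-a->s0 s0-b->s1 s1-a->s1 s1-b->s2 s2-a->s2 s2-b->s3 s3-a->s3 s3-b->s3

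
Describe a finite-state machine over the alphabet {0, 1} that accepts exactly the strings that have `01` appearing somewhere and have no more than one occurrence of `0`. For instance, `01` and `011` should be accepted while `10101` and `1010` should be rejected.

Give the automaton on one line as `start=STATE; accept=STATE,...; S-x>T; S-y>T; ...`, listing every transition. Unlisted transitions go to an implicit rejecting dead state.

Run two small machines in parallel and take their product. One (3 states) tracks whether and how much of `01` has been seen; the other (3 states) tracks the count of `0`s, saturating at 2. Each combined state is a pair, one component from each; accept when both components accept.
5 states suffice.
        0   1  
>  s0   s1  s0 
   s1   s2  s3 
   s2   s2  s4 
 * s3   s4  s3 
   s4   s4  s4 
(> = start, * = accepting)

start=s0; accept=s3; s0-0>s1; s0-1>s0; s1-0>s2; s1-1>s3; s2-0>s2; s2-1>s4; s3-0>s4; s3-1>s3; s4-0>s4; s4-1>s4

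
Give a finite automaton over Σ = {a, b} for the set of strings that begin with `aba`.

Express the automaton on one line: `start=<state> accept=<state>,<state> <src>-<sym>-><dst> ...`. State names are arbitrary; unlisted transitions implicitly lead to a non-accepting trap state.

Walk along `aba` while the input agrees: from q0 take `a` to q1, and so on. Any deviation drops to the rejecting sink q4. Once q3 is reached the prefix is confirmed and every continuation is accepted.
With 5 states:
        a   b  
>  q0   q1  q4 
   q1   q4  q2 
   q2   q3  q4 
 * q3   q3  q3 
   q4   q4  q4 
(> = start, * = accepting)

start=q0 accept=q3 q0-a->q1 q0-b->q4 q1-a->q4 q1-b->q2 q2-a->q3 q2-b->q4 q3-a->q3 q3-b->q3 q4-a->q4 q4-b->q4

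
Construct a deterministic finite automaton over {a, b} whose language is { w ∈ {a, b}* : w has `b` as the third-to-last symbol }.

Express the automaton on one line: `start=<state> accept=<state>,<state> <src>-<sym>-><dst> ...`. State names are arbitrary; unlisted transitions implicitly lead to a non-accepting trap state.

Because acceptance depends on a position counted from the end, the machine has to buffer the most recent 3 symbols. Make each state the string of the last up-to-3 symbols read; on input `x` shift the window left and append `x`. Accept when the buffered window has length 3 and begins with `b`.
          a    b  
>  q0     q1   q2 
   q1     q3   q4 
   q2     q5   q6 
   q3     q7   q8 
   q4     q9  q10 
   q5    q11  q12 
   q6    q13  q14 
   q7     q7   q8 
   q8     q9  q10 
   q9    q11  q12 
   q10   q13  q14 
 * q11    q7   q8 
 * q12    q9  q10 
 * q13   q11  q12 
 * q14   q13  q14 
(> = start, * = accepting)

start=q0 accept=q11,q12,q13,q14 q0-a->q1 q0-b->q2 q1-a->q3 q1-b->q4 q2-a->q5 q2-b->q6 q3-a->q7 q3-b->q8 q4-a->q9 q4-b->q10 q5-a->q11 q5-b->q12 q6-a->q13 q6-b->q14 q7-a->q7 q7-b->q8 q8-a->q9 q8-b->q10 q9-a->q11 q9-b->q12 q10-a->q13 q10-b->q14 q11-a->q7 q11-b->q8 q12-a->q9 q12-b->q10 q13-a->q11 q13-b->q12 q14-a->q13 q14-b->q14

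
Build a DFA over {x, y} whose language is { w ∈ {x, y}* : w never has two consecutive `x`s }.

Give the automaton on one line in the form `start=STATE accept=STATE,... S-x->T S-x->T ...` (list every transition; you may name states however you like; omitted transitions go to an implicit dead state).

start=q0 accept=q0,q1 q0-x->q1 q0-y->q0 q1-x->q2 q1-y->q0 q2-x->q2 q2-y->q2

Track partial matches of the forbidden pattern `xx`. State q2 is a dead state reached once `xx` has occurred; every other state accepts. q0 means no part of `xx` is currently matched.
        x   y  
>* q0   q1  q0 
 * q1   q2  q0 
   q2   q2  q2 
(> = start, * = accepting)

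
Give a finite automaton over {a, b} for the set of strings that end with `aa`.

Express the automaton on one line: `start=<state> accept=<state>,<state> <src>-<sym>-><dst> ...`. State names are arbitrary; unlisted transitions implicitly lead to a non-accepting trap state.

Remember how much of `aa` the current input suffix matches. State s0 means no match yet; s1 means the last symbol is `a`; s2 means the last 2 symbols are `aa`. Only s2 accepts. On a mismatch, fall back to the longest proper suffix that is still a prefix of `aa`.
        a   b  
>  s0   s1  s0 
   s1   s2  s0 
 * s2   s2  s0 
(> = start, * = accepting)

start=s0 accept=s2 s0-a->s1 s0-b->s0 s1-a->s2 s1-b->s0 s2-a->s2 s2-b->s0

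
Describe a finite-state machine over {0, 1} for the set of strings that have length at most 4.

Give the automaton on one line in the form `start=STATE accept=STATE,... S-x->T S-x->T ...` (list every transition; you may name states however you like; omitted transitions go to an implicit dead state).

start=s0 accept=s0,s1,s2,s3,s4 s0-0->s1 s0-1->s1 s1-0->s2 s1-1->s2 s2-0->s3 s2-1->s3 s3-0->s4 s3-1->s4 s4-0->s5 s4-1->s5 s5-0->s5 s5-1->s5

Count input length up to 5: every symbol moves from s0 toward s5, which means 'more than 4' and absorbs. Accept from {s0, s1, s2, s3, s4}.
6 states suffice.
        0   1  
>* s0   s1  s1 
 * s1   s2  s2 
 * s2   s3  s3 
 * s3   s4  s4 
 * s4   s5  s5 
   s5   s5  s5 
(> = start, * = accepting)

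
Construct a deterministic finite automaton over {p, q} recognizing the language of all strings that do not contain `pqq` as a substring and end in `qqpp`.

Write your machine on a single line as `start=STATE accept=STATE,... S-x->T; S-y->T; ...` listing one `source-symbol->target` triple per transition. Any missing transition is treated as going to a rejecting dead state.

start=S0; accept=S5; S0-p->S1; S0-q->S2; S1-p->S1; S1-q->S1; S2-p->S1; S2-q->S3; S3-p->S4; S3-q->S3; S4-p->S5; S4-q->S1; S5-p->S1; S5-q->S1

Handle the two conditions separately and then intersect. One (4 states) tracks partial matches of the forbidden pattern `pqq`; the other (5 states) tracks how much of the suffix `qqpp` has currently been matched. Each combined state is a pair, one component from each; accept when both components accept. Equivalent product states are then merged.
        p   q  
>  S0   S1  S2 
   S1   S1  S1 
   S2   S1  S3 
   S3   S4  S3 
   S4   S5  S1 
 * S5   S1  S1 
(> = start, * = accepting)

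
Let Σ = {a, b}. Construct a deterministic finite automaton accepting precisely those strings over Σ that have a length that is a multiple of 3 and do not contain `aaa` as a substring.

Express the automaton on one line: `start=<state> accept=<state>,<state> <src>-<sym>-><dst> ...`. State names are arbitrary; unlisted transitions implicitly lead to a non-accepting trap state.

start=s0 accept=s0,s7,s8 s0-a->s1 s0-b->s2 s1-a->s3 s1-b->s4 s2-a->s5 s2-b->s4 s3-a->s6 s3-b->s0 s4-a->s7 s4-b->s0 s5-a->s8 s5-b->s0 s6-a->s6 s6-b->s6 s7-a->s9 s7-b->s2 s8-a->s6 s8-b->s2 s9-a->s6 s9-b->s4

Run two small machines in parallel and take their product. One (3 states) tracks the input length modulo 3; the other (4 states) tracks partial matches of the forbidden pattern `aaa`. Each combined state is a pair, one component from each; accept when both components accept. After merging equivalent states the machine shrinks.
With 10 states:
        a   b  
>* s0   s1  s2 
   s1   s3  s4 
   s2   s5  s4 
   s3   s6  s0 
   s4   s7  s0 
   s5   s8  s0 
   s6   s6  s6 
 * s7   s9  s2 
 * s8   s6  s2 
   s9   s6  s4 
(> = start, * = accepting)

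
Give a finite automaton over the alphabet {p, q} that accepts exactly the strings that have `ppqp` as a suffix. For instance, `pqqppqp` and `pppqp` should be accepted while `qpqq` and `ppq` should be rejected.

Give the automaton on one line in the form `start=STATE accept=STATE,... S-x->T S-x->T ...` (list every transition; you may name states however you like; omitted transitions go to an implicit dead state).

Let each state record the length of the longest suffix of the input read so far that is also a prefix of `ppqp`. s1 means the last symbol is `p`; s2 means the last 2 symbols are `pp`; s3 means the last 3 symbols are `ppq`; s4 means the last 4 symbols are `ppqp`. Accept only at s4, where the string currently ends in `ppqp`.
A 5-state machine:
        p   q  
>  s0   s1  s0 
   s1   s2  s0 
   s2   s2  s3 
   s3   s4  s0 
 * s4   s2  s0 
(> = start, * = accepting)

start=s0 accept=s4 s0-p->s1 s0-q->s0 s1-p->s2 s1-q->s0 s2-p->s2 s2-q->s3 s3-p->s4 s3-q->s0 s4-p->s2 s4-q->s0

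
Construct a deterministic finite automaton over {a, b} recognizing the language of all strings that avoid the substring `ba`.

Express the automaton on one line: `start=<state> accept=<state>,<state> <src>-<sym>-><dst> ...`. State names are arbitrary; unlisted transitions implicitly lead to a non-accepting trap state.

Track partial matches of the forbidden pattern `ba`. State q2 is a dead state reached once `ba` has occurred; every other state accepts. q0 means no part of `ba` is currently matched.
With 3 states:
        a   b  
>* q0   q0  q1 
 * q1   q2  q1 
   q2   q2  q2 
(> = start, * = accepting)

start=q0 accept=q0,q1 q0-a->q0 q0-b->q1 q1-a->q2 q1-b->q1 q2-a->q2 q2-b->q2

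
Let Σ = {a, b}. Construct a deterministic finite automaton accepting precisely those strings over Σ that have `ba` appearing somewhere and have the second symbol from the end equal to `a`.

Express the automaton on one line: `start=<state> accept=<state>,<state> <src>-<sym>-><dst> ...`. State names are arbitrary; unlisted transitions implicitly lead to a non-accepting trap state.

Build one automaton per condition and run them in lockstep. The first has 3 states tracking whether and how much of `ba` has been seen; the second has 7 states tracking the last 2 symbols read. A product state is a pair (one from each), accepting exactly when both do. After merging equivalent states the machine shrinks.
A 5-state machine:
        a   b  
>  S0   S0  S1 
   S1   S2  S1 
   S2   S3  S4 
 * S3   S3  S4 
 * S4   S2  S1 
(> = start, * = accepting)

start=S0 accept=S3,S4 S0-a->S0 S0-b->S1 S1-a->S2 S1-b->S1 S2-a->S3 S2-b->S4 S3-a->S3 S3-b->S4 S4-a->S2 S4-b->S1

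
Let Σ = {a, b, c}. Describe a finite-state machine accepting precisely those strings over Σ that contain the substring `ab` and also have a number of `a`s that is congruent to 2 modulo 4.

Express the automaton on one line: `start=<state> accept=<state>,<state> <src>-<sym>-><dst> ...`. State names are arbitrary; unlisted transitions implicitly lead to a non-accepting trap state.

Build one automaton per condition and run them in lockstep. One (3 states) tracks whether and how much of `ab` has been seen; the other (4 states) tracks the count of `a`s modulo 4. Each combined state is a pair, one component from each; accept when both components accept.
          a    b    c  
>  S0     S1   S0   S0 
   S1     S2   S3   S4 
   S2     S5   S6   S7 
   S3     S6   S3   S3 
   S4     S2   S4   S4 
   S5     S8   S9  S10 
 * S6     S9   S6   S6 
   S7     S5   S7   S7 
   S8     S1  S11   S0 
   S9    S11   S9   S9 
   S10    S8  S10  S10 
   S11    S3  S11  S11 
(> = start, * = accepting)

start=S0 accept=S6 S0-a->S1 S0-b->S0 S0-c->S0 S1-a->S2 S1-b->S3 S1-c->S4 S2-a->S5 S2-b->S6 S2-c->S7 S3-a->S6 S3-b->S3 S3-c->S3 S4-a->S2 S4-b->S4 S4-c->S4 S5-a->S8 S5-b->S9 S5-c->S10 S6-a->S9 S6-b->S6 S6-c->S6 S7-a->S5 S7-b->S7 S7-c->S7 S8-a->S1 S8-b->S11 S8-c->S0 S9-a->S11 S9-b->S9 S9-c->S9 S10-a->S8 S10-b->S10 S10-c->S10 S11-a->S3 S11-b->S11 S11-c->S11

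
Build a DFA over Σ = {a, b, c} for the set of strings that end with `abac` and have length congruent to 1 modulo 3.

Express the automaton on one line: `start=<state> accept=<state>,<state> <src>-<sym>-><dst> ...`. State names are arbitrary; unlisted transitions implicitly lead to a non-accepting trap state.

Build one automaton per condition and run them in lockstep. One (5 states) tracks how much of the suffix `abac` has currently been matched; the other (3 states) tracks the input length modulo 3. Each combined state is a pair, one component from each; accept when both components accept. After merging equivalent states the machine shrinks.
7 states suffice.
        a   b   c  
>  q0   q1  q2  q2 
   q1   q3  q4  q3 
   q2   q3  q3  q3 
   q3   q0  q0  q0 
   q4   q5  q0  q0 
   q5   q1  q2  q6 
 * q6   q3  q3  q3 
(> = start, * = accepting)

start=q0 accept=q6 q0-a->q1 q0-b->q2 q0-c->q2 q1-a->q3 q1-b->q4 q1-c->q3 q2-a->q3 q2-b->q3 q2-c->q3 q3-a->q0 q3-b->q0 q3-c->q0 q4-a->q5 q4-b->q0 q4-c->q0 q5-a->q1 q5-b->q2 q5-c->q6 q6-a->q3 q6-b->q3 q6-c->q3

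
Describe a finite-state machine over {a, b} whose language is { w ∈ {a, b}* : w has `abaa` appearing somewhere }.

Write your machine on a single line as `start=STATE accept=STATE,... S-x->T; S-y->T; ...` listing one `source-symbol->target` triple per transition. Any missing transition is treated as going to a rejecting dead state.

start=q0; accept=q4; q0-a->q1; q0-b->q0; q1-a->q1; q1-b->q2; q2-a->q3; q2-b->q0; q3-a->q4; q3-b->q2; q4-a->q4; q4-b->q4

Track how much of `abaa` has been matched so far: state q0 is no progress, q4 is the absorbing accept state reached once `abaa` has occurred. Intermediate states record partial matches; on a mismatch, fall back to the longest reusable overlap.
5 states suffice.
        a   b  
>  q0   q1  q0 
   q1   q1  q2 
   q2   q3  q0 
   q3   q4  q2 
 * q4   q4  q4 
(> = start, * = accepting)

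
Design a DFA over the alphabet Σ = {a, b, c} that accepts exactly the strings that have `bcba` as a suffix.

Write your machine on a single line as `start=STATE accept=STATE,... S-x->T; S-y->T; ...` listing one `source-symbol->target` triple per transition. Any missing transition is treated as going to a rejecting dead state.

Let each state record the length of the longest suffix of the input read so far that is also a prefix of `bcba`. s1 means the last symbol is `b`; s2 means the last 2 symbols are `bc`; s3 means the last 3 symbols are `bcb`; s4 means the last 4 symbols are `bcba`. Accept only at s4, where the string currently ends in `bcba`.
        a   b   c  
>  s0   s0  s1  s0 
   s1   s0  s1  s2 
   s2   s0  s3  s0 
   s3   s4  s1  s2 
 * s4   s0  s1  s0 
(> = start, * = accepting)

start=s0; accept=s4; s0-a->s0; s0-b->s1; s0-c->s0; s1-a->s0; s1-b->s1; s1-c->s2; s2-a->s0; s2-b->s3; s2-c->s0; s3-a->s4; s3-b->s1; s3-c->s2; s4-a->s0; s4-b->s1; s4-c->s0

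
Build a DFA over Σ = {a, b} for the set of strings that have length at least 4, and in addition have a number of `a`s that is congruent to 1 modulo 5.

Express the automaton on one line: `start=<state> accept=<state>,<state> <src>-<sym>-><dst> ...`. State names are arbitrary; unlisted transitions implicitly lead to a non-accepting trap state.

start=q0 accept=q13,q19 q0-a->q1 q0-b->q2 q1-a->q3 q1-b->q4 q2-a->q4 q2-b->q5 q3-a->q6 q3-b->q7 q4-a->q7 q4-b->q8 q5-a->q8 q5-b->q9 q6-a->q10 q6-b->q11 q7-a->q11 q7-b->q12 q8-a->q12 q8-b->q13 q9-a->q13 q9-b->q14 q10-a->q15 q10-b->q16 q11-a->q16 q11-b->q17 q12-a->q17 q12-b->q18 q13-a->q18 q13-b->q19 q14-a->q19 q14-b->q15 q15-a->q19 q15-b->q15 q16-a->q15 q16-b->q16 q17-a->q16 q17-b->q17 q18-a->q17 q18-b->q18 q19-a->q18 q19-b->q19

Run two small machines in parallel and take their product. The first has 6 states tracking the input length, saturating at 5; the second has 5 states tracking the count of `a`s modulo 5. A product state is a pair (one from each), accepting exactly when both do.
With 20 states:
          a    b  
>  q0     q1   q2 
   q1     q3   q4 
   q2     q4   q5 
   q3     q6   q7 
   q4     q7   q8 
   q5     q8   q9 
   q6    q10  q11 
   q7    q11  q12 
   q8    q12  q13 
   q9    q13  q14 
   q10   q15  q16 
   q11   q16  q17 
   q12   q17  q18 
 * q13   q18  q19 
   q14   q19  q15 
   q15   q19  q15 
   q16   q15  q16 
   q17   q16  q17 
   q18   q17  q18 
 * q19   q18  q19 
(> = start, * = accepting)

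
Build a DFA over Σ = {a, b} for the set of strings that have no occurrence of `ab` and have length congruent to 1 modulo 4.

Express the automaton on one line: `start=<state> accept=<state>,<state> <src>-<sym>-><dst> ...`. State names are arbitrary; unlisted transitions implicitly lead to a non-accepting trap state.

Build one automaton per condition and run them in lockstep. The first has 3 states tracking partial matches of the forbidden pattern `ab`; the second has 4 states tracking the input length modulo 4. A product state is a pair (one from each), accepting exactly when both do. After merging equivalent states the machine shrinks.
With 9 states:
        a   b  
>  q0   q1  q2 
 * q1   q3  q4 
 * q2   q3  q5 
   q3   q6  q4 
   q4   q4  q4 
   q5   q6  q7 
   q6   q8  q4 
   q7   q8  q0 
   q8   q1  q4 
(> = start, * = accepting)

start=q0 accept=q1,q2 q0-a->q1 q0-b->q2 q1-a->q3 q1-b->q4 q2-a->q3 q2-b->q5 q3-a->q6 q3-b->q4 q4-a->q4 q4-b->q4 q5-a->q6 q5-b->q7 q6-a->q8 q6-b->q4 q7-a->q8 q7-b->q0 q8-a->q1 q8-b->q4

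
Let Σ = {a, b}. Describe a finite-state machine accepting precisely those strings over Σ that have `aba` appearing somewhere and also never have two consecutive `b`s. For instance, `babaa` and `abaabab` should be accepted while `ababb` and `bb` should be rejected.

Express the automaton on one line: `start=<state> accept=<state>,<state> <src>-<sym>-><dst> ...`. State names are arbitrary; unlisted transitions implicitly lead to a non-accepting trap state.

start=q0 accept=q5,q6 q0-a->q1 q0-b->q2 q1-a->q1 q1-b->q3 q2-a->q1 q2-b->q4 q3-a->q5 q3-b->q4 q4-a->q4 q4-b->q4 q5-a->q5 q5-b->q6 q6-a->q5 q6-b->q4

Build one automaton per condition and run them in lockstep. The first has 4 states tracking whether and how much of `aba` has been seen; the second has 3 states tracking partial matches of the forbidden pattern `bb`. A product state is a pair (one from each), accepting exactly when both do. After merging equivalent states the machine shrinks.
A 7-state machine:
        a   b  
>  q0   q1  q2 
   q1   q1  q3 
   q2   q1  q4 
   q3   q5  q4 
   q4   q4  q4 
 * q5   q5  q6 
 * q6   q5  q4 
(> = start, * = accepting)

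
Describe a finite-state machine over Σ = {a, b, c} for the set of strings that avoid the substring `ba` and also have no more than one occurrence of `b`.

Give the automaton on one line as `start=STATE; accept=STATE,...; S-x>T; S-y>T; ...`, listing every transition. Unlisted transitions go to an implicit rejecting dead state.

Build one automaton per condition and run them in lockstep. The first has 3 states tracking partial matches of the forbidden pattern `ba`; the second has 3 states tracking the count of `b`s, saturating at 2. A product state is a pair (one from each), accepting exactly when both do. Minimizing collapses redundant product states.
        a   b   c  
>* s0   s0  s1  s0 
 * s1   s2  s2  s3 
   s2   s2  s2  s2 
 * s3   s3  s2  s3 
(> = start, * = accepting)

start=s0; accept=s0,s1,s3; s0-a>s0; s0-b>s1; s0-c>s0; s1-a>s2; s1-b>s2; s1-c>s3; s2-a>s2; s2-b>s2; s2-c>s2; s3-a>s3; s3-b>s2; s3-c>s3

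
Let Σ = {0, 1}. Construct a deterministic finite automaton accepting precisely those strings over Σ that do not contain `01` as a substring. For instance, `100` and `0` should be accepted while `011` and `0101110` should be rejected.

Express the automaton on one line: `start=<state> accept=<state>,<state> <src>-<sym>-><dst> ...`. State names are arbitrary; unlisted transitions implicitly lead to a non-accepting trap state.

start=A accept=A,B A-0->B A-1->A B-0->B B-1->C C-0->C C-1->C

Track partial matches of the forbidden pattern `01`. State C is a dead state reached once `01` has occurred; every other state accepts. A means no part of `01` is currently matched.
A 3-state machine:
       0  1 
>* A   B  A 
 * B   B  C 
   C   C  C 
(> = start, * = accepting)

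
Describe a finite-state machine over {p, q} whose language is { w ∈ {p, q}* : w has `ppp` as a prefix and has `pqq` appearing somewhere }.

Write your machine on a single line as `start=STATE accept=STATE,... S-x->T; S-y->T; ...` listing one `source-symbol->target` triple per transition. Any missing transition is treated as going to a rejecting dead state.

start=s0; accept=s6; s0-p->s1; s0-q->s2; s1-p->s3; s1-q->s2; s2-p->s2; s2-q->s2; s3-p->s4; s3-q->s2; s4-p->s4; s4-q->s5; s5-p->s4; s5-q->s6; s6-p->s6; s6-q->s6

Run two small machines in parallel and take their product. The first has 5 states tracking whether the input so far still matches the prefix `ppp`; the second has 4 states tracking whether and how much of `pqq` has been seen. A product state is a pair (one from each), accepting exactly when both do. Equivalent product states are then merged.
7 states suffice.
        p   q  
>  s0   s1  s2 
   s1   s3  s2 
   s2   s2  s2 
   s3   s4  s2 
   s4   s4  s5 
   s5   s4  s6 
 * s6   s6  s6 
(> = start, * = accepting)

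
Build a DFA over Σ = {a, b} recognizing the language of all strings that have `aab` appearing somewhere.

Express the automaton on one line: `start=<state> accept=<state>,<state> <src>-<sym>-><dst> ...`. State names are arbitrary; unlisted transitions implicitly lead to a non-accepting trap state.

States S0..S2 record the length of the longest prefix of `aab` that matches the current input suffix. Reaching S3 means `aab` has been seen, and we stay there forever. Accept from S3.
With 4 states:
        a   b  
>  S0   S1  S0 
   S1   S2  S0 
   S2   S2  S3 
 * S3   S3  S3 
(> = start, * = accepting)

start=S0 accept=S3 S0-a->S1 S0-b->S0 S1-a->S2 S1-b->S0 S2-a->S2 S2-b->S3 S3-a->S3 S3-b->S3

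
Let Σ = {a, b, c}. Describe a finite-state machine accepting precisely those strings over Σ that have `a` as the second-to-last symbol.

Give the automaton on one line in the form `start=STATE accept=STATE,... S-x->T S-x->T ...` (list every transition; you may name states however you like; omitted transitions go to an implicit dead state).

A DFA must remember the last 2 symbols (since which symbol is second-to-last isn't known until the input ends). Use one state per possible window of the last ≤2 symbols; accept from those whose window starts with `a`.
13 states suffice.
          a    b    c  
>  S0     S1   S2   S3 
   S1     S4   S5   S6 
   S2     S7   S8   S9 
   S3    S10  S11  S12 
 * S4     S4   S5   S6 
 * S5     S7   S8   S9 
 * S6    S10  S11  S12 
   S7     S4   S5   S6 
   S8     S7   S8   S9 
   S9    S10  S11  S12 
   S10    S4   S5   S6 
   S11    S7   S8   S9 
   S12   S10  S11  S12 
(> = start, * = accepting)

start=S0 accept=S4,S5,S6 S0-a->S1 S0-b->S2 S0-c->S3 S1-a->S4 S1-b->S5 S1-c->S6 S2-a->S7 S2-b->S8 S2-c->S9 S3-a->S10 S3-b->S11 S3-c->S12 S4-a->S4 S4-b->S5 S4-c->S6 S5-a->S7 S5-b->S8 S5-c->S9 S6-a->S10 S6-b->S11 S6-c->S12 S7-a->S4 S7-b->S5 S7-c->S6 S8-a->S7 S8-b->S8 S8-c->S9 S9-a->S10 S9-b->S11 S9-c->S12 S10-a->S4 S10-b->S5 S10-c->S6 S11-a->S7 S11-b->S8 S11-c->S9 S12-a->S10 S12-b->S11 S12-c->S12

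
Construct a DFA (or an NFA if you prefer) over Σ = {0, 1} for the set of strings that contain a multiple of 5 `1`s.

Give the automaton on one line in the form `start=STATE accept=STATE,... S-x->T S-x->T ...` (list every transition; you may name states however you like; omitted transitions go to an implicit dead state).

start=q0 accept=q0 q0-0->q0 q0-1->q1 q1-0->q1 q1-1->q2 q2-0->q2 q2-1->q3 q3-0->q3 q3-1->q4 q4-0->q4 q4-1->q0

The only thing that matters is how many `1`s have appeared, reduced mod 5. Use one state per residue: q0 for 0, …, q4 for 4. Reading `1` moves to the next residue; anything else stays put. q0 is accepting.
5 states suffice.
        0   1  
>* q0   q0  q1 
   q1   q1  q2 
   q2   q2  q3 
   q3   q3  q4 
   q4   q4  q0 
(> = start, * = accepting)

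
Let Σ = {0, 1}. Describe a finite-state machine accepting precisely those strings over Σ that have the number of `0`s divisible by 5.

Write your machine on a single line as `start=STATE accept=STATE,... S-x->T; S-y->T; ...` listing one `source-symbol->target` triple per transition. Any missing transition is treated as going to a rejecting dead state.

start=q0; accept=q0; q0-0->q1; q0-1->q0; q1-0->q2; q1-1->q1; q2-0->q3; q2-1->q2; q3-0->q4; q3-1->q3; q4-0->q0; q4-1->q4

Keep the running count of `0`s modulo 5: each `0` advances along the cycle q0 → q1 → q2 → q3 → q4 → q0 while other symbols loop. Accept at q0.
With 5 states:
        0   1  
>* q0   q1  q0 
   q1   q2  q1 
   q2   q3  q2 
   q3   q4  q3 
   q4   q0  q4 
(> = start, * = accepting)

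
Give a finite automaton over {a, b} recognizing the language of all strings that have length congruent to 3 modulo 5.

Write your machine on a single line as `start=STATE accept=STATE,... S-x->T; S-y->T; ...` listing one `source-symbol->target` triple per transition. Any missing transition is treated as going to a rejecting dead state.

start=s0; accept=s3; s0-a->s1; s0-b->s1; s1-a->s2; s1-b->s2; s2-a->s3; s2-b->s3; s3-a->s4; s3-b->s4; s4-a->s0; s4-b->s0

Only the length mod 5 matters, so use a 5-cycle: from any state, every input symbol moves to the next state, wrapping s4 back to s0. Mark s3 accepting.
5 states suffice.
        a   b  
>  s0   s1  s1 
   s1   s2  s2 
   s2   s3  s3 
 * s3   s4  s4 
   s4   s0  s0 
(> = start, * = accepting)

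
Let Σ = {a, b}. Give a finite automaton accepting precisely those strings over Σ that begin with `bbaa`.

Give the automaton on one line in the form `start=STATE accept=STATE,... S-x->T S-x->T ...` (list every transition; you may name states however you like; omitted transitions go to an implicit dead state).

start=s0 accept=s4 s0-a->s5 s0-b->s1 s1-a->s5 s1-b->s2 s2-a->s3 s2-b->s5 s3-a->s4 s3-b->s5 s4-a->s4 s4-b->s4 s5-a->s5 s5-b->s5

Check the first 4 symbols one by one: s0 through s3 record how many have matched `bbaa` so far; any wrong symbol goes to the dead state s5. After all 4 match we enter the accepting sink s4.
A 6-state machine:
        a   b  
>  s0   s5  s1 
   s1   s5  s2 
   s2   s3  s5 
   s3   s4  s5 
 * s4   s4  s4 
   s5   s5  s5 
(> = start, * = accepting)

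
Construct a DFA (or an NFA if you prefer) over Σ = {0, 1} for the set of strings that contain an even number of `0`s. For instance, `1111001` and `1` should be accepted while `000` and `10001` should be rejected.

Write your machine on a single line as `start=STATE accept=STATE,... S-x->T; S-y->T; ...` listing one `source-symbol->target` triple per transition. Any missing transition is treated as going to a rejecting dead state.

start=s0; accept=s0; s0-0->s1; s0-1->s0; s1-0->s0; s1-1->s1

Keep the running count of `0`s modulo 2: each `0` advances along the cycle s0 → s1 → s0 while other symbols loop. Accept at s0.
A 2-state machine:
        0   1  
>* s0   s1  s0 
   s1   s0  s1 
(> = start, * = accepting)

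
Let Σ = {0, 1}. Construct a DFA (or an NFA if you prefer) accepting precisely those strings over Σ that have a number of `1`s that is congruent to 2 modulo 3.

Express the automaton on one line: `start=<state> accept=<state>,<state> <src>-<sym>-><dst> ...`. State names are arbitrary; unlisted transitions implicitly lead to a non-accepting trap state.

start=A accept=C A-0->A A-1->B B-0->B B-1->C C-0->C C-1->A

The only thing that matters is how many `1`s have appeared, reduced mod 3. Use one state per residue: A for 0, …, C for 2. Reading `1` moves to the next residue; anything else stays put. C is accepting.
A 3-state machine:
       0  1 
>  A   A  B 
   B   B  C 
 * C   C  A 
(> = start, * = accepting)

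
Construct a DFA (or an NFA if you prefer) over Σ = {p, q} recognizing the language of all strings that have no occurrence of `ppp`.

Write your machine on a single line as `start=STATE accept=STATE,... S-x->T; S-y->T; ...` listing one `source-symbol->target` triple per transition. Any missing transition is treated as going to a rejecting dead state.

start=s0; accept=s0,s1,s2; s0-p->s1; s0-q->s0; s1-p->s2; s1-q->s0; s2-p->s3; s2-q->s0; s3-p->s3; s3-q->s3

Track partial matches of the forbidden pattern `ppp`. State s3 is a dead state reached once `ppp` has occurred; every other state accepts. s0 means no part of `ppp` is currently matched.
With 4 states:
        p   q  
>* s0   s1  s0 
 * s1   s2  s0 
 * s2   s3  s0 
   s3   s3  s3 
(> = start, * = accepting)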